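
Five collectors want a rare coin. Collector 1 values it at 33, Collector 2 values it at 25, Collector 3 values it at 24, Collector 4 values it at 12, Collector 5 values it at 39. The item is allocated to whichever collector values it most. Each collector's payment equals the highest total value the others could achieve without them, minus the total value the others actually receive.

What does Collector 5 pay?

Collector 5 has the highest value and receives the item.
Without Collector 5, the item would go to the next-highest value, 33, so the others could achieve 33.
With Collector 5 present and winning, the others receive nothing, so their total is 0.
Payment = 33 - 0 = 33.

33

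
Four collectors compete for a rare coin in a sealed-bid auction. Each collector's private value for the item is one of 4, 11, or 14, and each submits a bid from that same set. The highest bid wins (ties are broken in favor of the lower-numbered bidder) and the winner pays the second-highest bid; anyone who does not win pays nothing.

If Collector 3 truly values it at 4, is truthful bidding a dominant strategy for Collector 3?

Check each profile of the others' bids and compare truth against every alternative bid.
Others bid (4, 4, 11): truth gives 0, best alternative gives -7.
Others bid (4, 4, 4): truth gives 0, best alternative gives 0.
Others bid (4, 4, 14): truth gives 0, best alternative gives 0.
Others bid (4, 11, 4): truth gives 0, best alternative gives 0.
Others bid (4, 11, 11): truth gives 0, best alternative gives 0.
Others bid (4, 11, 14): truth gives 0, best alternative gives 0.
(Remaining 21 profiles checked similarly; truth is weakly best in each.)
In every case the truthful bid is at least as good as any alternative, so it is a dominant strategy.

Yes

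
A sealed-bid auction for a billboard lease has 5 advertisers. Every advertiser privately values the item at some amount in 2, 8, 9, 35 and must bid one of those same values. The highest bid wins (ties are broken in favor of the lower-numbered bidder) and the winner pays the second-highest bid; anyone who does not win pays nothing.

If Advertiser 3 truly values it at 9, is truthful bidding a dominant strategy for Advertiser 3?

Yes

Check each profile of the others' bids and compare truth against every alternative bid.
Others bid (2, 2, 2, 2): truth gives 7, best alternative gives 7.
Others bid (2, 2, 2, 8): truth gives 1, best alternative gives 1.
Others bid (2, 2, 8, 2): truth gives 1, best alternative gives 1.
Others bid (2, 2, 8, 8): truth gives 1, best alternative gives 1.
Others bid (2, 8, 2, 2): truth gives 1, best alternative gives 1.
Others bid (2, 8, 2, 8): truth gives 1, best alternative gives 1.
(Remaining 250 profiles checked similarly; truth is weakly best in each.)
In every case the truthful bid is at least as good as any alternative, so it is a dominant strategy.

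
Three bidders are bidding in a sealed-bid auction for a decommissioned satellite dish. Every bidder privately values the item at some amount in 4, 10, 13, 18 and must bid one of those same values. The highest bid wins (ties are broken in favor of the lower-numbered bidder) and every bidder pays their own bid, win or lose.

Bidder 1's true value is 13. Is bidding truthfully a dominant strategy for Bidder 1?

No

Consider the case where Bidder 2 bids 4 and Bidder 3 bids 4.
Truthful bid 13: wins, pays 13, utility 13 - 13 = 0.
Bid 4 instead: wins, pays 4, utility 13 - 4 = 9.
Since 9 > 0, bidding 4 is strictly better here, so truthful bidding is not dominant.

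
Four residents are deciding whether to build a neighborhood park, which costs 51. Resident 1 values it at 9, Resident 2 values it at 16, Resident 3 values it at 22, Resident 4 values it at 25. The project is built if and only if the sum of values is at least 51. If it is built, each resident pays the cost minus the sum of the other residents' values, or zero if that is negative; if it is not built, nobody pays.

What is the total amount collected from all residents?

Total value 72 ≥ cost 51, so it is built.
Resident 1: others sum to 63; max(0, 51 - 63) = 0.
Resident 2: others sum to 56; max(0, 51 - 56) = 0.
Resident 3: others sum to 50; max(0, 51 - 50) = 1.
Resident 4: others sum to 47; max(0, 51 - 47) = 4.
Total collected = 0 + 0 + 1 + 4 = 5.

5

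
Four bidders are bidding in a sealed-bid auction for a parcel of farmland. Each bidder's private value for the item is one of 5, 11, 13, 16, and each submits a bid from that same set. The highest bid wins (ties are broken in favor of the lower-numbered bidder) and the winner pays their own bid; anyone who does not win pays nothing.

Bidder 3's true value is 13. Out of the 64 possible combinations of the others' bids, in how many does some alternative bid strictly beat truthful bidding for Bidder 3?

2

Others bid (5, 5, 5): truth gives 0; bid 11 gives 2 > 0. Violating.
Others bid (5, 5, 11): truth gives 0; bid 11 gives 2 > 0. Violating.
Others bid (5, 5, 13): truth gives 0; no alternative beats it.
Others bid (5, 5, 16): truth gives 0; no alternative beats it.
(Checking all 64 profiles: 2 have a profitable deviation, 62 do not.)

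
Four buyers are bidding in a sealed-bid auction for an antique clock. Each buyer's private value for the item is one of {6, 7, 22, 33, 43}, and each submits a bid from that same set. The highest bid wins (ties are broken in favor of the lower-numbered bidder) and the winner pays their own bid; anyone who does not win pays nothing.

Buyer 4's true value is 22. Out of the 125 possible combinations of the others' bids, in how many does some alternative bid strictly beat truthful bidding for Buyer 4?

Others bid (6, 6, 6): truth gives 0; bid 7 gives 15 > 0. Violating.
Others bid (6, 6, 7): truth gives 0; no alternative beats it.
Others bid (6, 6, 22): truth gives 0; no alternative beats it.
(Checking all 125 profiles: 1 has a profitable deviation, 124 do not.)

1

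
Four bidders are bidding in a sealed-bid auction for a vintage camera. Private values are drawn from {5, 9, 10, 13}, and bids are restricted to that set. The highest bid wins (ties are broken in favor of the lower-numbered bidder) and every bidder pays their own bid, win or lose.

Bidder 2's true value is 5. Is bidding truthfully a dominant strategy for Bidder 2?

No

Consider the case where Bidder 1 bids 5, Bidder 3 bids 5 and Bidder 4 bids 5.
Truthful bid 5: loses but pays 5, utility -5.
Bid 9 instead: wins, pays 9, utility 5 - 9 = -4.
Since -4 > -5, bidding 9 is strictly better here, so truthful bidding is not dominant.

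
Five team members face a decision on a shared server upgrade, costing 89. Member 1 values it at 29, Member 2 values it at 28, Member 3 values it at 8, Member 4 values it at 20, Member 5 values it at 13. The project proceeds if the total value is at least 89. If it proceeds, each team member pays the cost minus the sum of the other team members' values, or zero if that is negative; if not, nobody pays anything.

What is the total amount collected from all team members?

54

Total value 98 ≥ cost 89, so it is built.
Member 1: others sum to 69; max(0, 89 - 69) = 20.
Member 2: others sum to 70; max(0, 89 - 70) = 19.
Member 3: others sum to 90; max(0, 89 - 90) = 0.
Member 4: others sum to 78; max(0, 89 - 78) = 11.
Member 5: others sum to 85; max(0, 89 - 85) = 4.
Total collected = 20 + 19 + 0 + 11 + 4 = 54.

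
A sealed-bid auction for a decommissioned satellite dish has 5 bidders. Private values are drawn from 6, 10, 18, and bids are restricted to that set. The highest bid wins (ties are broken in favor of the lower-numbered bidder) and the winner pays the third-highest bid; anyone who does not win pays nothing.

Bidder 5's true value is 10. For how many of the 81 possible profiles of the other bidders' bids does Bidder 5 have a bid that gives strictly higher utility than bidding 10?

Others bid (6, 6, 6, 10): truth gives 0; bid 18 gives 4 > 0. Violating.
Others bid (6, 6, 10, 6): truth gives 0; bid 18 gives 4 > 0. Violating.
Others bid (6, 10, 6, 6): truth gives 0; bid 18 gives 4 > 0. Violating.
Others bid (10, 6, 6, 6): truth gives 0; bid 18 gives 4 > 0. Violating.
Others bid (6, 6, 6, 6): truth gives 4; no alternative beats it.
Others bid (6, 6, 6, 18): truth gives 0; no alternative beats it.
(Checking all 81 profiles: 4 have a profitable deviation, 77 do not.)

4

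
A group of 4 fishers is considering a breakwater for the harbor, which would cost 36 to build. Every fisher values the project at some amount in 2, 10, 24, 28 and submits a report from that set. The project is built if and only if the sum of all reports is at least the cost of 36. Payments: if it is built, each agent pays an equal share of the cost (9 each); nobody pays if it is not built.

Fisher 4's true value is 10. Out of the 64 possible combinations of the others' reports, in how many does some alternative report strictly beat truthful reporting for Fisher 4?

6

Others report (2, 2, 10): truth gives 0; report 24 gives 1 > 0. Violating.
Others report (2, 10, 2): truth gives 0; report 24 gives 1 > 0. Violating.
Others report (2, 10, 10): truth gives 0; report 24 gives 1 > 0. Violating.
Others report (10, 2, 2): truth gives 0; report 24 gives 1 > 0. Violating.
Others report (2, 2, 2): truth gives 0; no alternative beats it.
Others report (2, 2, 24): truth gives 1; no alternative beats it.
(Checking all 64 profiles: 6 have a profitable deviation, 58 do not.)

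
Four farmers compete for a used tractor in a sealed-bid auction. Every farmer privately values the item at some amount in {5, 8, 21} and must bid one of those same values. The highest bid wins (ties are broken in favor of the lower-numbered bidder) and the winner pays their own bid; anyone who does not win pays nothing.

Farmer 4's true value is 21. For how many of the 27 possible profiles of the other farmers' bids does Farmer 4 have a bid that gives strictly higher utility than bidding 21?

1

Others bid (5, 5, 5): truth gives 0; bid 8 gives 13 > 0. Violating.
Others bid (5, 5, 8): truth gives 0; no alternative beats it.
Others bid (5, 5, 21): truth gives 0; no alternative beats it.
(Checking all 27 profiles: 1 has a profitable deviation, 26 do not.)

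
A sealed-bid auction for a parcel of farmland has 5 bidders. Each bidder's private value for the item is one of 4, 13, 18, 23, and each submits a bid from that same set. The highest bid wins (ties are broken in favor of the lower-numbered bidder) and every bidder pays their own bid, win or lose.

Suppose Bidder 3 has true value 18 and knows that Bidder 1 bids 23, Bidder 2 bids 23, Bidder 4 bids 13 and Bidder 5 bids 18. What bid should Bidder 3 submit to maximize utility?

4

Bid 4: loses but pays 4, utility -4.
Bid 13: loses but pays 13, utility -13.
Bid 18: loses but pays 18, utility -18.
Bid 23: loses but pays 23, utility -23.
The best choice is 4 with utility -4.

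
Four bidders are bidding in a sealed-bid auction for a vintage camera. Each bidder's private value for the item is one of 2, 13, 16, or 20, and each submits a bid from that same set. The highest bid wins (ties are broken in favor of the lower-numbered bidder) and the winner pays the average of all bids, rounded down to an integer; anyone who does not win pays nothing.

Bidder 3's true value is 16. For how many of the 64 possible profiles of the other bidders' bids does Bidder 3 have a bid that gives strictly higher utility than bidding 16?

18

Others bid (2, 2, 2): truth gives 11; bid 13 gives 12 > 11. Violating.
Others bid (2, 2, 13): truth gives 8; bid 13 gives 9 > 8. Violating.
Others bid (2, 2, 20): truth gives 0; bid 20 gives 5 > 0. Violating.
Others bid (2, 13, 20): truth gives 0; bid 20 gives 3 > 0. Violating.
Others bid (2, 2, 16): truth gives 7; no alternative beats it.
Others bid (2, 13, 2): truth gives 8; no alternative beats it.
(Checking all 64 profiles: 18 have a profitable deviation, 46 do not.)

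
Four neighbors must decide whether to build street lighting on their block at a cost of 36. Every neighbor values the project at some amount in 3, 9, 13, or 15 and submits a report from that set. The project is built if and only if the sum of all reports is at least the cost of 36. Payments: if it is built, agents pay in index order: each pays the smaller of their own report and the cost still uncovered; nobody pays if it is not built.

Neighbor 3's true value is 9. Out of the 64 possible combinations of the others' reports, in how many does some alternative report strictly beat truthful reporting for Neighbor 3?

26

Others report (3, 15, 15): truth gives 0; report 3 gives 6 > 0. Violating.
Others report (9, 9, 15): truth gives 0; report 3 gives 6 > 0. Violating.
Others report (9, 13, 13): truth gives 0; report 3 gives 6 > 0. Violating.
Others report (9, 13, 15): truth gives 0; report 3 gives 6 > 0. Violating.
Others report (3, 3, 3): truth gives 0; no alternative beats it.
Others report (3, 3, 9): truth gives 0; no alternative beats it.
(Checking all 64 profiles: 26 have a profitable deviation, 38 do not.)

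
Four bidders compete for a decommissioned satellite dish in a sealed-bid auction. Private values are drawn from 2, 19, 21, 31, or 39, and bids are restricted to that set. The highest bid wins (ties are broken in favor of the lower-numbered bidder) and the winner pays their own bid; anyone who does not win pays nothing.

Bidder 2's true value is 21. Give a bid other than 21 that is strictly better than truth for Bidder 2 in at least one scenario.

19

Suppose Bidder 1 bids 2, Bidder 3 bids 2 and Bidder 4 bids 2.
Bid 21: wins, pays 21, utility 21 - 21 = 0.
Bid 19: wins, pays 19, utility 21 - 19 = 2.
So bidding 19 beats truth here (2 > 0).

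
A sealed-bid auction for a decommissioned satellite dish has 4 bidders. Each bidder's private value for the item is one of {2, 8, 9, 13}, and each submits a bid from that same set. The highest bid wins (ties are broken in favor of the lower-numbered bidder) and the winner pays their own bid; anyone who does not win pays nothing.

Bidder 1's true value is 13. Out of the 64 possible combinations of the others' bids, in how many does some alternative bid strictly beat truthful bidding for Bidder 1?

Others bid (2, 2, 2): truth gives 0; bid 2 gives 11 > 0. Violating.
Others bid (2, 2, 8): truth gives 0; bid 8 gives 5 > 0. Violating.
Others bid (2, 2, 9): truth gives 0; bid 9 gives 4 > 0. Violating.
Others bid (2, 8, 2): truth gives 0; bid 8 gives 5 > 0. Violating.
Others bid (2, 2, 13): truth gives 0; no alternative beats it.
Others bid (2, 8, 13): truth gives 0; no alternative beats it.
(Checking all 64 profiles: 27 have a profitable deviation, 37 do not.)

27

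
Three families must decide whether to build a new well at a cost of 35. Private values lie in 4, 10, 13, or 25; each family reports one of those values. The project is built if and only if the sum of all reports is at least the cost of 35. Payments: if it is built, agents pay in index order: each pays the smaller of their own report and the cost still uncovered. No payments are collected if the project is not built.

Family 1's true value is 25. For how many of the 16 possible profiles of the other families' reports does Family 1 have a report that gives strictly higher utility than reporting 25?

Others report (4, 25): truth gives 0; report 10 gives 15 > 0. Violating.
Others report (10, 13): truth gives 0; report 13 gives 12 > 0. Violating.
Others report (10, 25): truth gives 0; report 4 gives 21 > 0. Violating.
Others report (13, 10): truth gives 0; report 13 gives 12 > 0. Violating.
Others report (4, 4): truth gives 0; no alternative beats it.
Others report (4, 10): truth gives 0; no alternative beats it.
(Checking all 16 profiles: 10 have a profitable deviation, 6 do not.)

10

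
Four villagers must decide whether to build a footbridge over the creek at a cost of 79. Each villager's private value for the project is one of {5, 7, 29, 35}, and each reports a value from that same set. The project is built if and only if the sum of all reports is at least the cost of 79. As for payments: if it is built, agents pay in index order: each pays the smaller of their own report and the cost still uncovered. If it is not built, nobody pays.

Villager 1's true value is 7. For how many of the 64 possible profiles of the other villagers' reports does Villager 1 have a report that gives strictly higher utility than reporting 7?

14

Others report (5, 35, 35): truth gives 0; report 5 gives 2 > 0. Violating.
Others report (7, 35, 35): truth gives 0; report 5 gives 2 > 0. Violating.
Others report (29, 29, 29): truth gives 0; report 5 gives 2 > 0. Violating.
Others report (29, 29, 35): truth gives 0; report 5 gives 2 > 0. Violating.
Others report (5, 5, 5): truth gives 0; no alternative beats it.
Others report (5, 5, 7): truth gives 0; no alternative beats it.
(Checking all 64 profiles: 14 have a profitable deviation, 50 do not.)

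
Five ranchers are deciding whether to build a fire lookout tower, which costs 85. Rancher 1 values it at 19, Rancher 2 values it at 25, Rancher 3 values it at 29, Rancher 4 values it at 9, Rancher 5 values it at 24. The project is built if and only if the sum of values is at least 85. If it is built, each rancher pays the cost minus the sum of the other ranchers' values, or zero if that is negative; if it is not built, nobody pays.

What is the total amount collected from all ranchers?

Total value 106 ≥ cost 85, so it is built.
Rancher 1: others sum to 87; max(0, 85 - 87) = 0.
Rancher 2: others sum to 81; max(0, 85 - 81) = 4.
Rancher 3: others sum to 77; max(0, 85 - 77) = 8.
Rancher 4: others sum to 97; max(0, 85 - 97) = 0.
Rancher 5: others sum to 82; max(0, 85 - 82) = 3.
Total collected = 0 + 4 + 8 + 0 + 3 = 15.

15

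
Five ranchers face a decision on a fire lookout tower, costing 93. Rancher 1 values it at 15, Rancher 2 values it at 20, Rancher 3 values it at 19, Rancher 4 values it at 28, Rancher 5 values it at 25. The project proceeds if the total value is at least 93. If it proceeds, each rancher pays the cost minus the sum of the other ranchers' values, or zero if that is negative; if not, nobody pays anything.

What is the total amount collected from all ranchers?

Total value 107 ≥ cost 93, so it is built.
Rancher 1: others sum to 92; max(0, 93 - 92) = 1.
Rancher 2: others sum to 87; max(0, 93 - 87) = 6.
Rancher 3: others sum to 88; max(0, 93 - 88) = 5.
Rancher 4: others sum to 79; max(0, 93 - 79) = 14.
Rancher 5: others sum to 82; max(0, 93 - 82) = 11.
Total collected = 1 + 6 + 5 + 14 + 11 = 37.

37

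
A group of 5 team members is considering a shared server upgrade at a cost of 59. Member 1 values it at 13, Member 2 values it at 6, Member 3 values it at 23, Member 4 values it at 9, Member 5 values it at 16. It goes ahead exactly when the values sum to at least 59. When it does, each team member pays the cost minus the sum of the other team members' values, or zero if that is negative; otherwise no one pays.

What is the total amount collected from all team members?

Total value 67 ≥ cost 59, so it is built.
Member 1: others sum to 54; max(0, 59 - 54) = 5.
Member 2: others sum to 61; max(0, 59 - 61) = 0.
Member 3: others sum to 44; max(0, 59 - 44) = 15.
Member 4: others sum to 58; max(0, 59 - 58) = 1.
Member 5: others sum to 51; max(0, 59 - 51) = 8.
Total collected = 5 + 0 + 15 + 1 + 8 = 29.

29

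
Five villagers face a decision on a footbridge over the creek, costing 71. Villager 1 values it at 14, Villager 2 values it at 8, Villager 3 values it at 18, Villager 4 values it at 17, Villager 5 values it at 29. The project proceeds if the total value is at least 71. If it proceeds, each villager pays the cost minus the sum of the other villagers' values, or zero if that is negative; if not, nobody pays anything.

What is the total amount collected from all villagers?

19

Total value 86 ≥ cost 71, so it is built.
Villager 1: others sum to 72; max(0, 71 - 72) = 0.
Villager 2: others sum to 78; max(0, 71 - 78) = 0.
Villager 3: others sum to 68; max(0, 71 - 68) = 3.
Villager 4: others sum to 69; max(0, 71 - 69) = 2.
Villager 5: others sum to 57; max(0, 71 - 57) = 14.
Total collected = 0 + 0 + 3 + 2 + 14 = 19.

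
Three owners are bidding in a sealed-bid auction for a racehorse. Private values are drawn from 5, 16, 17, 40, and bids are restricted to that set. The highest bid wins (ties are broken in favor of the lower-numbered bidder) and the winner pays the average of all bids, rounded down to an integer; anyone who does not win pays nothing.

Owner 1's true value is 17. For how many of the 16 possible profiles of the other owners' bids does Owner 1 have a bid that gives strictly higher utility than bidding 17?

Others bid (5, 5): truth gives 8; bid 5 gives 12 > 8. Violating.
Others bid (5, 16): truth gives 5; no alternative beats it.
Others bid (5, 17): truth gives 4; no alternative beats it.
(Checking all 16 profiles: 1 has a profitable deviation, 15 do not.)

1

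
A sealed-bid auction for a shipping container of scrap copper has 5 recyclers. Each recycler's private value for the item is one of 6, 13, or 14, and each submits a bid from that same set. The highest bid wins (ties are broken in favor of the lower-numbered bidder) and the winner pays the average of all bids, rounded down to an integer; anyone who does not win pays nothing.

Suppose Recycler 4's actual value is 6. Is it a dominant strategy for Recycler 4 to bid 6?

Yes

Check each profile of the others' bids and compare truth against every alternative bid.
Others bid (6, 6, 6, 13): truth gives 0, best alternative gives -2.
Others bid (6, 6, 6, 6): truth gives 0, best alternative gives -1.
Others bid (6, 6, 6, 14): truth gives 0, best alternative gives 0.
Others bid (6, 6, 13, 6): truth gives 0, best alternative gives 0.
Others bid (6, 6, 13, 13): truth gives 0, best alternative gives 0.
Others bid (6, 6, 13, 14): truth gives 0, best alternative gives 0.
(Remaining 75 profiles checked similarly; truth is weakly best in each.)
In every case the truthful bid is at least as good as any alternative, so it is a dominant strategy.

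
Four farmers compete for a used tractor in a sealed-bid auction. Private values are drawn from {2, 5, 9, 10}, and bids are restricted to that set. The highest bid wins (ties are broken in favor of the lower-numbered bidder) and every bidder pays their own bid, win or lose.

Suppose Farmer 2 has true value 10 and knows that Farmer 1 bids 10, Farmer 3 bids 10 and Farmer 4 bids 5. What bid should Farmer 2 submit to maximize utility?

2

Bid 2: loses but pays 2, utility -2.
Bid 5: loses but pays 5, utility -5.
Bid 9: loses but pays 9, utility -9.
Bid 10: loses but pays 10, utility -10.
The best choice is 2 with utility -2.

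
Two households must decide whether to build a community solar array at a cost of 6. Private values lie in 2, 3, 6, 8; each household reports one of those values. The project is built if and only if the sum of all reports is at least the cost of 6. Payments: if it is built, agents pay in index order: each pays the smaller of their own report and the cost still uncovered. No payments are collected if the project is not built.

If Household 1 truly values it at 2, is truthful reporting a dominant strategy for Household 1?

Yes

Check each profile of the others' reports and compare truth against every alternative report.
Others report (3): truth gives 0, best alternative gives -1.
Others report (6): truth gives 0, best alternative gives -1.
Others report (8): truth gives 0, best alternative gives -1.
Others report (2): truth gives 0, best alternative gives 0.
In every case the truthful report is at least as good as any alternative, so it is a dominant strategy.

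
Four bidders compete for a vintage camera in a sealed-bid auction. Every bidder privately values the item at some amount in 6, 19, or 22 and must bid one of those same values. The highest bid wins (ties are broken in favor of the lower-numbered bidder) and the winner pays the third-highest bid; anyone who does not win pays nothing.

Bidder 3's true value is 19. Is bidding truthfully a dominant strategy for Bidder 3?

No

Consider the case where Bidder 1 bids 6, Bidder 2 bids 6 and Bidder 4 bids 22.
Truthful bid 19: loses, pays 0, utility 0.
Bid 22 instead: wins, pays 6, utility 19 - 6 = 13.
Since 13 > 0, bidding 22 is strictly better here, so truthful bidding is not dominant.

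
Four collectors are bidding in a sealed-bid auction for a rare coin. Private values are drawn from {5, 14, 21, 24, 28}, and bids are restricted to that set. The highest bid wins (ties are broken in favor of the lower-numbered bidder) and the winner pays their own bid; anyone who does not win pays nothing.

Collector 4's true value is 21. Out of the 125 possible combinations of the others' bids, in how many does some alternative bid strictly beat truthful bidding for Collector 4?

Others bid (5, 5, 5): truth gives 0; bid 14 gives 7 > 0. Violating.
Others bid (5, 5, 14): truth gives 0; no alternative beats it.
Others bid (5, 5, 21): truth gives 0; no alternative beats it.
(Checking all 125 profiles: 1 has a profitable deviation, 124 do not.)

1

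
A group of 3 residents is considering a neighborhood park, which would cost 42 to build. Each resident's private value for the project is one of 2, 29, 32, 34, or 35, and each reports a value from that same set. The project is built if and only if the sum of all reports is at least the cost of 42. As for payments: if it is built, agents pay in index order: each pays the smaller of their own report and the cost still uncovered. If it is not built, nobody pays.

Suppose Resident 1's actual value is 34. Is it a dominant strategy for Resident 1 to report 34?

No

Consider the case where Resident 2 reports 2 and Resident 3 reports 29.
Truthful report 34: project built, pays 34, utility 34 - 34 = 0.
Report 29 instead: project built, pays 29, utility 34 - 29 = 5.
Since 5 > 0, reporting 29 is strictly better here, so truthful reporting is not dominant.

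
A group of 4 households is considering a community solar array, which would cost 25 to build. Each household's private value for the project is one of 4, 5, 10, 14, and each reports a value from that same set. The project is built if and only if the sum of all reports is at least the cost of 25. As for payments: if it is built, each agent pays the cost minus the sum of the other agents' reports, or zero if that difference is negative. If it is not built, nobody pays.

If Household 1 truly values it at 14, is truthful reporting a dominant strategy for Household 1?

Yes

Check each profile of the others' reports and compare truth against every alternative report.
Others report (4, 5, 5): truth gives 3, best alternative gives 0.
Others report (5, 4, 5): truth gives 3, best alternative gives 0.
Others report (5, 5, 4): truth gives 3, best alternative gives 0.
Others report (4, 4, 5): truth gives 2, best alternative gives 0.
Others report (4, 5, 4): truth gives 2, best alternative gives 0.
Others report (5, 4, 4): truth gives 2, best alternative gives 0.
(Remaining 58 profiles checked similarly; truth is weakly best in each.)
In every case the truthful report is at least as good as any alternative, so it is a dominant strategy.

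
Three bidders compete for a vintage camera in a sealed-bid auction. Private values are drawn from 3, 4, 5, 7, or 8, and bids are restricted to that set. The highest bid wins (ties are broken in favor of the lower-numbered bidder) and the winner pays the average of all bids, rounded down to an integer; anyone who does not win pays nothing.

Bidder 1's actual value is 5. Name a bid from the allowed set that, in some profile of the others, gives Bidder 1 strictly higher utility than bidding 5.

4

Suppose Bidder 2 bids 3 and Bidder 3 bids 4.
Bid 5: wins, pays 4, utility 5 - 4 = 1.
Bid 4: wins, pays 3, utility 5 - 3 = 2.
So bidding 4 beats truth here (2 > 1).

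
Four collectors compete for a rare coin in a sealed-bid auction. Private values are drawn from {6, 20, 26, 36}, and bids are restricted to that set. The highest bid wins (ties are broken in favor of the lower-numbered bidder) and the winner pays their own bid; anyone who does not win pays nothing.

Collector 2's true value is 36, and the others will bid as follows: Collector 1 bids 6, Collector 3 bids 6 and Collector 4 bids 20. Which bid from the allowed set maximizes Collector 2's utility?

20

Bid 6: loses, pays 0, utility 0.
Bid 20: wins, pays 20, utility 36 - 20 = 16.
Bid 26: wins, pays 26, utility 36 - 26 = 10.
Bid 36: wins, pays 36, utility 36 - 36 = 0.
The best choice is 20 with utility 16.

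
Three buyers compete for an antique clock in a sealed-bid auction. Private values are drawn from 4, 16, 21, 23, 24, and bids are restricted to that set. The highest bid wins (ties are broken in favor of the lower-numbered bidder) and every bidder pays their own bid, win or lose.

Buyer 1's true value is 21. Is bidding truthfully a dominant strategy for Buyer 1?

No

Consider the case where Buyer 2 bids 4 and Buyer 3 bids 4.
Truthful bid 21: wins, pays 21, utility 21 - 21 = 0.
Bid 4 instead: wins, pays 4, utility 21 - 4 = 17.
Since 17 > 0, bidding 4 is strictly better here, so truthful bidding is not dominant.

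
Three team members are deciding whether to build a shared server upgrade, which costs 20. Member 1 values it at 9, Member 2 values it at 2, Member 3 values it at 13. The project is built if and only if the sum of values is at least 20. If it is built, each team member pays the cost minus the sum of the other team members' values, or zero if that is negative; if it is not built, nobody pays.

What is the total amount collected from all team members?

14

Total value 24 ≥ cost 20, so it is built.
Member 1: others sum to 15; max(0, 20 - 15) = 5.
Member 2: others sum to 22; max(0, 20 - 22) = 0.
Member 3: others sum to 11; max(0, 20 - 11) = 9.
Total collected = 5 + 0 + 9 = 14.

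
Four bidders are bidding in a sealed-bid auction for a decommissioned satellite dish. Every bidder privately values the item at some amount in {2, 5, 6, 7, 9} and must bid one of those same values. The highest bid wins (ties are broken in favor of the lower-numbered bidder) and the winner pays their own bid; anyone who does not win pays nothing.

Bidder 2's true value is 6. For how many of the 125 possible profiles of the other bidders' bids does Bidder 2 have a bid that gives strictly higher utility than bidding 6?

Others bid (2, 2, 2): truth gives 0; bid 5 gives 1 > 0. Violating.
Others bid (2, 2, 5): truth gives 0; bid 5 gives 1 > 0. Violating.
Others bid (2, 5, 2): truth gives 0; bid 5 gives 1 > 0. Violating.
Others bid (2, 5, 5): truth gives 0; bid 5 gives 1 > 0. Violating.
Others bid (2, 2, 6): truth gives 0; no alternative beats it.
Others bid (2, 2, 7): truth gives 0; no alternative beats it.
(Checking all 125 profiles: 4 have a profitable deviation, 121 do not.)

4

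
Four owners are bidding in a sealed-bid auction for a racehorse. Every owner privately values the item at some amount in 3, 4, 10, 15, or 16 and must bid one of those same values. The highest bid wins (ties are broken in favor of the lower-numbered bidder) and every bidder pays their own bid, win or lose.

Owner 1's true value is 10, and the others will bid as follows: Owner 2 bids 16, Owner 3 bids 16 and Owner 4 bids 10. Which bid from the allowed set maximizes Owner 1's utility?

3

Bid 3: loses but pays 3, utility -3.
Bid 4: loses but pays 4, utility -4.
Bid 10: loses but pays 10, utility -10.
Bid 15: loses but pays 15, utility -15.
Bid 16: wins, pays 16, utility 10 - 16 = -6.
The best choice is 3 with utility -3.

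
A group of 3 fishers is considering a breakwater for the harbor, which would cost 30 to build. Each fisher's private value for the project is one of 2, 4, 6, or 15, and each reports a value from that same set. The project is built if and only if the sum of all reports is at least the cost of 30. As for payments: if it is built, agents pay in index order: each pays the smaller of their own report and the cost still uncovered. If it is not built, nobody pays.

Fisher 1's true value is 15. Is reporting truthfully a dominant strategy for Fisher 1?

No

Consider the case where Fisher 2 reports 15 and Fisher 3 reports 15.
Truthful report 15: project built, pays 15, utility 15 - 15 = 0.
Report 2 instead: project built, pays 2, utility 15 - 2 = 13.
Since 13 > 0, reporting 2 is strictly better here, so truthful reporting is not dominant.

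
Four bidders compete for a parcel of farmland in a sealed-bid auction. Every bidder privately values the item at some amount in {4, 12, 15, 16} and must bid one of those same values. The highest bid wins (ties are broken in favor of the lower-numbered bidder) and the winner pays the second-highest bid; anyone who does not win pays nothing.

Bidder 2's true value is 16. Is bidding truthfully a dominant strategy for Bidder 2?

Yes

Check each profile of the others' bids and compare truth against every alternative bid.
Others bid (15, 4, 4): truth gives 1, best alternative gives 0.
Others bid (15, 4, 12): truth gives 1, best alternative gives 0.
Others bid (15, 4, 15): truth gives 1, best alternative gives 0.
Others bid (15, 12, 4): truth gives 1, best alternative gives 0.
Others bid (15, 12, 12): truth gives 1, best alternative gives 0.
Others bid (15, 12, 15): truth gives 1, best alternative gives 0.
(Remaining 58 profiles checked similarly; truth is weakly best in each.)
In every case the truthful bid is at least as good as any alternative, so it is a dominant strategy.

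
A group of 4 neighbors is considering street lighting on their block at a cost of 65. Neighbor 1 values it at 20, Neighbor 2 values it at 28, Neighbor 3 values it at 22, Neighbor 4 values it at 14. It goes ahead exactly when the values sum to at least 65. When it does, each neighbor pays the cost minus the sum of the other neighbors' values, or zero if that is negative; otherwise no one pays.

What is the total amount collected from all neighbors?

Total value 84 ≥ cost 65, so it is built.
Neighbor 1: others sum to 64; max(0, 65 - 64) = 1.
Neighbor 2: others sum to 56; max(0, 65 - 56) = 9.
Neighbor 3: others sum to 62; max(0, 65 - 62) = 3.
Neighbor 4: others sum to 70; max(0, 65 - 70) = 0.
Total collected = 1 + 9 + 3 + 0 = 13.

13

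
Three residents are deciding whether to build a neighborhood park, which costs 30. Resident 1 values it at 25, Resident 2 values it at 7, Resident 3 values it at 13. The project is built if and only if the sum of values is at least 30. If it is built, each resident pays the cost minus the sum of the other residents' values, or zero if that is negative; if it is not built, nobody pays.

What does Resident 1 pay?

Total value 45 ≥ cost 30, so the project is built.
The other residents' values sum to 20.
Cost minus that sum is 30 - 20 = 10.

10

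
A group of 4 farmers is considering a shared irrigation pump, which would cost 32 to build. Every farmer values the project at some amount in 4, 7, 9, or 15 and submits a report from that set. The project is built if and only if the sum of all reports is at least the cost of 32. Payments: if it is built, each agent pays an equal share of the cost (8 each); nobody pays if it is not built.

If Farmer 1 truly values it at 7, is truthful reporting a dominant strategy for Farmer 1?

Consider the case where Farmer 2 reports 4, Farmer 3 reports 7 and Farmer 4 reports 15.
Truthful report 7: project built, pays 8, utility 7 - 8 = -1.
Report 4 instead: project not built, utility 0.
Since 0 > -1, reporting 4 is strictly better here, so truthful reporting is not dominant.

No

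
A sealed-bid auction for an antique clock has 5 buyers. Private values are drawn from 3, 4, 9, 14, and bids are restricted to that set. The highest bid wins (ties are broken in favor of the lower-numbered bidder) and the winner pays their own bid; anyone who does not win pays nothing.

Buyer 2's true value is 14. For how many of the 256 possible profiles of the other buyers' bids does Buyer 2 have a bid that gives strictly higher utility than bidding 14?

Others bid (3, 3, 3, 3): truth gives 0; bid 4 gives 10 > 0. Violating.
Others bid (3, 3, 3, 4): truth gives 0; bid 4 gives 10 > 0. Violating.
Others bid (3, 3, 3, 9): truth gives 0; bid 9 gives 5 > 0. Violating.
Others bid (3, 3, 4, 3): truth gives 0; bid 4 gives 10 > 0. Violating.
Others bid (3, 3, 3, 14): truth gives 0; no alternative beats it.
Others bid (3, 3, 4, 14): truth gives 0; no alternative beats it.
(Checking all 256 profiles: 54 have a profitable deviation, 202 do not.)

54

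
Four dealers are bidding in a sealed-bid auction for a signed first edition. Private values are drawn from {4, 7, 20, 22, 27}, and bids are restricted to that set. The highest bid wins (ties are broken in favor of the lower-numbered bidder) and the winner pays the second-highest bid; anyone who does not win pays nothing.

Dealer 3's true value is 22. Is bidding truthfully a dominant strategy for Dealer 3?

Yes

Check each profile of the others' bids and compare truth against every alternative bid.
Others bid (4, 4, 4): truth gives 18, best alternative gives 18.
Others bid (4, 4, 7): truth gives 15, best alternative gives 15.
Others bid (4, 7, 4): truth gives 15, best alternative gives 15.
Others bid (4, 7, 7): truth gives 15, best alternative gives 15.
Others bid (7, 4, 4): truth gives 15, best alternative gives 15.
Others bid (7, 4, 7): truth gives 15, best alternative gives 15.
(Remaining 119 profiles checked similarly; truth is weakly best in each.)
In every case the truthful bid is at least as good as any alternative, so it is a dominant strategy.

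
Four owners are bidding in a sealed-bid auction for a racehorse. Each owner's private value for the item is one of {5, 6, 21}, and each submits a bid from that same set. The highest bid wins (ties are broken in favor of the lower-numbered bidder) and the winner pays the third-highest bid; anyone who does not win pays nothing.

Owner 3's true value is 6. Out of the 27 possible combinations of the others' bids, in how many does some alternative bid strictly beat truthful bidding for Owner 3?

Others bid (5, 5, 21): truth gives 0; bid 21 gives 1 > 0. Violating.
Others bid (5, 6, 5): truth gives 0; bid 21 gives 1 > 0. Violating.
Others bid (6, 5, 5): truth gives 0; bid 21 gives 1 > 0. Violating.
Others bid (5, 5, 5): truth gives 1; no alternative beats it.
Others bid (5, 5, 6): truth gives 1; no alternative beats it.
(Checking all 27 profiles: 3 have a profitable deviation, 24 do not.)

3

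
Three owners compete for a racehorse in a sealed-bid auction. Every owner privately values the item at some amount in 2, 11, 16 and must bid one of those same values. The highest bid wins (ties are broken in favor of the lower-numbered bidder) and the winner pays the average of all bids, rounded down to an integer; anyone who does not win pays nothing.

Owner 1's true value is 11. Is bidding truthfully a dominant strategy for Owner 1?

No

Consider the case where Owner 2 bids 2 and Owner 3 bids 2.
Truthful bid 11: wins, pays 5, utility 11 - 5 = 6.
Bid 2 instead: wins, pays 2, utility 11 - 2 = 9.
Since 9 > 6, bidding 2 is strictly better here, so truthful bidding is not dominant.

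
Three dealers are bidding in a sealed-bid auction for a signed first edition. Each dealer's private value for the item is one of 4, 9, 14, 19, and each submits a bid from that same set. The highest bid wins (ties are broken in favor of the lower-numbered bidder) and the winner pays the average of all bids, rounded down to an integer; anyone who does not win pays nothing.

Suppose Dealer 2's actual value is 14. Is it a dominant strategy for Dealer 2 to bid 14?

Consider the case where Dealer 1 bids 4 and Dealer 3 bids 4.
Truthful bid 14: wins, pays 7, utility 14 - 7 = 7.
Bid 9 instead: wins, pays 5, utility 14 - 5 = 9.
Since 9 > 7, bidding 9 is strictly better here, so truthful bidding is not dominant.

No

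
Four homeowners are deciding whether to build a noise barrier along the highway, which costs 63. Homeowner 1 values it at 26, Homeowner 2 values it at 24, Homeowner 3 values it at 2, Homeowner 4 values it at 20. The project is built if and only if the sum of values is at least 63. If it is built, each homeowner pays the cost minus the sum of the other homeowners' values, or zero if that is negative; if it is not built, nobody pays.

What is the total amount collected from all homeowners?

43

Total value 72 ≥ cost 63, so it is built.
Homeowner 1: others sum to 46; max(0, 63 - 46) = 17.
Homeowner 2: others sum to 48; max(0, 63 - 48) = 15.
Homeowner 3: others sum to 70; max(0, 63 - 70) = 0.
Homeowner 4: others sum to 52; max(0, 63 - 52) = 11.
Total collected = 17 + 15 + 0 + 11 = 43.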